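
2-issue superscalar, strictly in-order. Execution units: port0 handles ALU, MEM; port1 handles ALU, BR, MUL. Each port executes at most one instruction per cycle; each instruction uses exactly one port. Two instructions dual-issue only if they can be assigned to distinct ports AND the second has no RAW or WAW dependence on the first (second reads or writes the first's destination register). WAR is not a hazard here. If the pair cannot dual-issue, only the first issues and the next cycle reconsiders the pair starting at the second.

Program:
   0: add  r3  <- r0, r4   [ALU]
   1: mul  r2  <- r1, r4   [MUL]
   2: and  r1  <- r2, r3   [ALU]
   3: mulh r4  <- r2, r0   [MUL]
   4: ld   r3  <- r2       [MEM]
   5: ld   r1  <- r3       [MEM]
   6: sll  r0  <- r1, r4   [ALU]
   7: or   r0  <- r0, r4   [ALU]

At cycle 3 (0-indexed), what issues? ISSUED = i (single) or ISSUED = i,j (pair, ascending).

ISSUED = 5

c0: i0+i1 add+mul  dual
c1: i2+i3 and+mulh  dual
c2: i4 ld  no-port MEM/MEM
c3: i5 ld  RAW r1
c4: i6 sll  RAW+WAW r0
c5: i7 or  tail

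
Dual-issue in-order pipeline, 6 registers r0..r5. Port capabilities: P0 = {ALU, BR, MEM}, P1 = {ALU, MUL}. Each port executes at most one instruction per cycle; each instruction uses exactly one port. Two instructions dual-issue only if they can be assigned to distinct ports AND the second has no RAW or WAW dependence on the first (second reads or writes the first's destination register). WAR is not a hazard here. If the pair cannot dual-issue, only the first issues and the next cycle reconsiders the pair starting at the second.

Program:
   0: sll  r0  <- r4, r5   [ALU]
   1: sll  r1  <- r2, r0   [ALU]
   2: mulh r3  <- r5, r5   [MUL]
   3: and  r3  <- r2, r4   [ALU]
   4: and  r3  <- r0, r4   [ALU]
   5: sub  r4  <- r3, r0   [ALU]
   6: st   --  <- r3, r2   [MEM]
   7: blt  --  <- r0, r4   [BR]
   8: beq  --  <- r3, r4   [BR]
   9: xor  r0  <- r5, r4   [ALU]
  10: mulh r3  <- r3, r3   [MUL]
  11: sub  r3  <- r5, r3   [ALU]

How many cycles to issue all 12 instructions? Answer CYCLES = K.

CYCLES = 9

  cy0 -> i0 (sll.ALU) RAW r0
  cy1 -> i1,i2 (sll.ALU mulh.MUL) pair
  cy2 -> i3 (and.ALU) WAW r3
  cy3 -> i4 (and.ALU) RAW r3
  cy4 -> i5,i6 (sub.ALU st.MEM) pair
  cy5 -> i7 (blt.BR) no-port BR/BR
  cy6 -> i8,i9 (beq.BR xor.ALU) pair
  cy7 -> i10 (mulh.MUL) RAW+WAW r3
  cy8 -> i11 (sub.ALU) tail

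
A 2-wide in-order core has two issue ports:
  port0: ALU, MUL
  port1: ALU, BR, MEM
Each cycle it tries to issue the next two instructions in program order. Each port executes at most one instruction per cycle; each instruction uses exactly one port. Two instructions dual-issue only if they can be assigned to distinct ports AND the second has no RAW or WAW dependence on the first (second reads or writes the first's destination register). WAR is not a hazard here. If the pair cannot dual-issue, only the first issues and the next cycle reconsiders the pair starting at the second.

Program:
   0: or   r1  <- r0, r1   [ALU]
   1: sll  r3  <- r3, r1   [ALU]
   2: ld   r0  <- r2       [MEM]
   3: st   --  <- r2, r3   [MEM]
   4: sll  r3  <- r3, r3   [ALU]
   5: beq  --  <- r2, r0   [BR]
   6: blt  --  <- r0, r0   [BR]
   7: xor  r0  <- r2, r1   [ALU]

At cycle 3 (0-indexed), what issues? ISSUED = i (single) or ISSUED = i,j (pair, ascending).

ISSUED = 5

  cy0 -> i0 (or.ALU) RAW r1
  cy1 -> i1,i2 (sll.ALU ld.MEM) dual
  cy2 -> i3,i4 (st.MEM sll.ALU) dual
  cy3 -> i5 (beq.BR) no-port BR/BR
  cy4 -> i6,i7 (blt.BR xor.ALU) dual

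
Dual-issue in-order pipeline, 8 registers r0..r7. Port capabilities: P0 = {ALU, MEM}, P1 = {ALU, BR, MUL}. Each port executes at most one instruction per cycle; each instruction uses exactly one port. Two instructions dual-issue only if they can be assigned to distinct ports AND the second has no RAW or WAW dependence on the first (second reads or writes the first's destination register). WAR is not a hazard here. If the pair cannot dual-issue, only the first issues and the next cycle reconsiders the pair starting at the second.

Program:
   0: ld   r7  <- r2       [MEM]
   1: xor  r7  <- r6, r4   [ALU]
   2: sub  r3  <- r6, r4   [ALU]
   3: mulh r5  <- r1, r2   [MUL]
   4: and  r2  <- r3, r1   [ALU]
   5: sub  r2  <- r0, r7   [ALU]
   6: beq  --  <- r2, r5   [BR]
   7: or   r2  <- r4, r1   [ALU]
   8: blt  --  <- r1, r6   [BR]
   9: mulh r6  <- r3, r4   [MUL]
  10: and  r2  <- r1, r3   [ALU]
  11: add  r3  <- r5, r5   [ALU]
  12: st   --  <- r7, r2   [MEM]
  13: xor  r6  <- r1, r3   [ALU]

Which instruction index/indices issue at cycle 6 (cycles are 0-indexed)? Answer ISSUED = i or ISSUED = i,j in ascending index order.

ISSUED = 9,10

t=0 i0:ld ; WAW r7
t=1 i1&i2:xor/sub ; pair
t=2 i3&i4:mulh/and ; pair
t=3 i5:sub ; RAW r2
t=4 i6&i7:beq/or ; pair
t=5 i8:blt ; no-port BR/MUL
t=6 i9&i10:mulh/and ; pair
t=7 i11&i12:add/st ; pair
t=8 i13:xor ; tail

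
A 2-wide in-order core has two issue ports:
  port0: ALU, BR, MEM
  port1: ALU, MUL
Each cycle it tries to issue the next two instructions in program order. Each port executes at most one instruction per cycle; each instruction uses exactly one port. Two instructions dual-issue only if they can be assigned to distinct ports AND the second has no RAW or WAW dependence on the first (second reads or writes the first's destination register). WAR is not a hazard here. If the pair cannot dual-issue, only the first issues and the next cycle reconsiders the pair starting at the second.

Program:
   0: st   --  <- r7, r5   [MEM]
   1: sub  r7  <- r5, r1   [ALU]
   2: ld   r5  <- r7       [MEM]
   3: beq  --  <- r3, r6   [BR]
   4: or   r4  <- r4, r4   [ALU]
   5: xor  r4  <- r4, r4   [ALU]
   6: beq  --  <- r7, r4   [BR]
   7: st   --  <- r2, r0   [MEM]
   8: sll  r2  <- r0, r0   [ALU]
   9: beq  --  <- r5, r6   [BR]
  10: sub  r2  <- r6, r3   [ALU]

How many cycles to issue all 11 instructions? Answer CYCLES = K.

c0: i0+i1 st sub  2-wide
c1: i2 ld  no-port MEM/BR
c2: i3+i4 beq or  2-wide
c3: i5 xor  RAW r4
c4: i6 beq  no-port BR/MEM
c5: i7+i8 st sll  2-wide
c6: i9+i10 beq sub  2-wide

CYCLES = 7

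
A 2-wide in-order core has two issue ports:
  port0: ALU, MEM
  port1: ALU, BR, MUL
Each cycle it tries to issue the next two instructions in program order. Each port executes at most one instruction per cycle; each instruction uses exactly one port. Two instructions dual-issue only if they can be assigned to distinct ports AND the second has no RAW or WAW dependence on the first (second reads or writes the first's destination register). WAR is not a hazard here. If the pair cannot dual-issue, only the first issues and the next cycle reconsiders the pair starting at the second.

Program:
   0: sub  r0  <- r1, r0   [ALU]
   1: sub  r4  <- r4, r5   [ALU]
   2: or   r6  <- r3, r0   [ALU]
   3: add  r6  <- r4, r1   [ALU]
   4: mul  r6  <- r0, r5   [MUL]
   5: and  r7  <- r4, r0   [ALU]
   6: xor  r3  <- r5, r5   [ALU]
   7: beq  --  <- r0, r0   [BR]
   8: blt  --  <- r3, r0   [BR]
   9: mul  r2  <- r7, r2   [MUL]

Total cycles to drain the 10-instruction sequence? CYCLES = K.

t=0 i0/i1:sub.ALU sub.ALU ; pair
t=1 i2:or.ALU ; WAW r6
t=2 i3:add.ALU ; WAW r6
t=3 i4/i5:mul.MUL and.ALU ; pair
t=4 i6/i7:xor.ALU beq.BR ; pair
t=5 i8:blt.BR ; no-port BR/MUL
t=6 i9:mul.MUL ; tail

CYCLES = 7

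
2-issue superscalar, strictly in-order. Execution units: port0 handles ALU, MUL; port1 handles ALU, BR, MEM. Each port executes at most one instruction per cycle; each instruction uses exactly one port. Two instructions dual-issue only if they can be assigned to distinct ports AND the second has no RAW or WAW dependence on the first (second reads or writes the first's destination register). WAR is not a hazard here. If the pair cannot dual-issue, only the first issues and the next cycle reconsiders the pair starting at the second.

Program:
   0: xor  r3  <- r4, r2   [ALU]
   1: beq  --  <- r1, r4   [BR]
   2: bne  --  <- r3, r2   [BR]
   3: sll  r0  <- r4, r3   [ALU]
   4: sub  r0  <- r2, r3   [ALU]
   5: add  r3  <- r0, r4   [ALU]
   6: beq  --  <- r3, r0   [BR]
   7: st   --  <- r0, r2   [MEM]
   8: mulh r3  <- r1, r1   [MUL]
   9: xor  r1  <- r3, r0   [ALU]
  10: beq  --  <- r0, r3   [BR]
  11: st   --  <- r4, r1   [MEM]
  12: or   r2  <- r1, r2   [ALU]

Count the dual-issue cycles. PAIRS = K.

  cy0 -> i0&i1 (xor/beq) 2-wide
  cy1 -> i2&i3 (bne/sll) 2-wide
  cy2 -> i4 (sub) RAW r0
  cy3 -> i5 (add) RAW r3
  cy4 -> i6 (beq) no-port BR/MEM
  cy5 -> i7&i8 (st/mulh) 2-wide
  cy6 -> i9&i10 (xor/beq) 2-wide
  cy7 -> i11&i12 (st/or) 2-wide

PAIRS = 5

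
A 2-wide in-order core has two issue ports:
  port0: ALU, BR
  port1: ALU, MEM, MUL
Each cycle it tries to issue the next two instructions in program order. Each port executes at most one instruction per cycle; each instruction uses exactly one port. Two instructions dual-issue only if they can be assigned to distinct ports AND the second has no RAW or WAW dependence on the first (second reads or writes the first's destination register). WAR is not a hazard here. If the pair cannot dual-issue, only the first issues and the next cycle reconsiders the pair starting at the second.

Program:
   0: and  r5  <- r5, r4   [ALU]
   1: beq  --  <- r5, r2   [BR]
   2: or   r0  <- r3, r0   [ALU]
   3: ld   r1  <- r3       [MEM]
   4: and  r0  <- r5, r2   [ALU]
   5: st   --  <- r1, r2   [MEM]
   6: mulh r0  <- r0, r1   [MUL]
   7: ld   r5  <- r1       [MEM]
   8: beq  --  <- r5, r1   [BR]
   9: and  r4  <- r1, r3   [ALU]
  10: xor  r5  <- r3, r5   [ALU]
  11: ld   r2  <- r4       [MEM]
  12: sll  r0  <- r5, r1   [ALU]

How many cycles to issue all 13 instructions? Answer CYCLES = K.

CYCLES = 9

[0] i0  and  -- RAW r5
[1] i1&i2  beq;or  -- pair
[2] i3&i4  ld;and  -- pair
[3] i5  st  -- no-port MEM/MUL
[4] i6  mulh  -- no-port MUL/MEM
[5] i7  ld  -- RAW r5
[6] i8&i9  beq;and  -- pair
[7] i10&i11  xor;ld  -- pair
[8] i12  sll  -- tail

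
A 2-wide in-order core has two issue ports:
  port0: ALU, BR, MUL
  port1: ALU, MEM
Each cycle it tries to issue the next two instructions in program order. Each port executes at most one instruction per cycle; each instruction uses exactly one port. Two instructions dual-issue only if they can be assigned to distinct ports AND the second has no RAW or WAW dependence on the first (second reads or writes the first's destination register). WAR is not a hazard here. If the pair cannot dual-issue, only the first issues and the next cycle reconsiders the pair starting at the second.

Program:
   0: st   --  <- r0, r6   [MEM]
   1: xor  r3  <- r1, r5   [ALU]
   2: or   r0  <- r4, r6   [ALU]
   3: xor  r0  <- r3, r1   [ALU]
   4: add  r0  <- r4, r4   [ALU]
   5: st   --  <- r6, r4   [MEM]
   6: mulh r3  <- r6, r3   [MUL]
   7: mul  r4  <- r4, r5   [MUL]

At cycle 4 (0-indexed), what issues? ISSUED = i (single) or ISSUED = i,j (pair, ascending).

ISSUED = 6

0. st.MEM+xor.ALU @i0/i1  | dual
1. or.ALU @i2  | WAW r0
2. xor.ALU @i3  | WAW r0
3. add.ALU+st.MEM @i4/i5  | dual
4. mulh.MUL @i6  | no-port MUL/MUL
5. mul.MUL @i7  | tail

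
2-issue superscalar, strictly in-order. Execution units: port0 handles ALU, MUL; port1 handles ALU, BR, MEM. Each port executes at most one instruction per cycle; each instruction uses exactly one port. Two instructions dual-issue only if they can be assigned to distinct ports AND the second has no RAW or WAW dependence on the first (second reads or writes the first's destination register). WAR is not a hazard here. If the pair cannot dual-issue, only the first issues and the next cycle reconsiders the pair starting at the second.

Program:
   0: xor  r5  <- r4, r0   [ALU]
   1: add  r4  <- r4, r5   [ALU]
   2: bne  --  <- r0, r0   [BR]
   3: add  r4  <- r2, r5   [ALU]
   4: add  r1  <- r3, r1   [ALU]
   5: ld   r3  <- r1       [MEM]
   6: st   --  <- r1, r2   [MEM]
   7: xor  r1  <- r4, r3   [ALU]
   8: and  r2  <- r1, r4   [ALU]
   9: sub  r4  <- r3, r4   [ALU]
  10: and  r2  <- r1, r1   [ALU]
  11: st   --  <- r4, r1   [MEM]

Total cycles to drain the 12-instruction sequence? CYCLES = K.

CYCLES = 7

#0 head=0: xor.ALU i0 RAW r5
#1 head=1: add.ALU+bne.BR i1+i2 dual
#2 head=3: add.ALU+add.ALU i3+i4 dual
#3 head=5: ld.MEM i5 no-port MEM/MEM
#4 head=6: st.MEM+xor.ALU i6+i7 dual
#5 head=8: and.ALU+sub.ALU i8+i9 dual
#6 head=10: and.ALU+st.MEM i10+i11 dual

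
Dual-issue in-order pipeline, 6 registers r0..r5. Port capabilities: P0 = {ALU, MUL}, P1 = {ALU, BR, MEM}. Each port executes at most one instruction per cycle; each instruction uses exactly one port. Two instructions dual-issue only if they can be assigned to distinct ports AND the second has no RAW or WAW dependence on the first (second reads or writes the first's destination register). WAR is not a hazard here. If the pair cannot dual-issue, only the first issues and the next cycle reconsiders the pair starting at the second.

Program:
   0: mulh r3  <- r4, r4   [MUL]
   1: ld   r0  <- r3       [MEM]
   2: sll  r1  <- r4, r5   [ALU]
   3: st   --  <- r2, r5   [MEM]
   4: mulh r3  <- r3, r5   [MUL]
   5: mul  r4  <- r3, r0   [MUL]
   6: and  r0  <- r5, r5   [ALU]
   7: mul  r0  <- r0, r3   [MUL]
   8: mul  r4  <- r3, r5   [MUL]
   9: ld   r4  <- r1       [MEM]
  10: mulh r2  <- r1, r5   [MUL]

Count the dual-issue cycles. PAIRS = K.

#0 head=0: mulh.MUL i0 RAW r3
#1 head=1: ld.MEM;sll.ALU i1/i2 2-wide
#2 head=3: st.MEM;mulh.MUL i3/i4 2-wide
#3 head=5: mul.MUL;and.ALU i5/i6 2-wide
#4 head=7: mul.MUL i7 no-port MUL/MUL
#5 head=8: mul.MUL i8 WAW r4
#6 head=9: ld.MEM;mulh.MUL i9/i10 2-wide

PAIRS = 4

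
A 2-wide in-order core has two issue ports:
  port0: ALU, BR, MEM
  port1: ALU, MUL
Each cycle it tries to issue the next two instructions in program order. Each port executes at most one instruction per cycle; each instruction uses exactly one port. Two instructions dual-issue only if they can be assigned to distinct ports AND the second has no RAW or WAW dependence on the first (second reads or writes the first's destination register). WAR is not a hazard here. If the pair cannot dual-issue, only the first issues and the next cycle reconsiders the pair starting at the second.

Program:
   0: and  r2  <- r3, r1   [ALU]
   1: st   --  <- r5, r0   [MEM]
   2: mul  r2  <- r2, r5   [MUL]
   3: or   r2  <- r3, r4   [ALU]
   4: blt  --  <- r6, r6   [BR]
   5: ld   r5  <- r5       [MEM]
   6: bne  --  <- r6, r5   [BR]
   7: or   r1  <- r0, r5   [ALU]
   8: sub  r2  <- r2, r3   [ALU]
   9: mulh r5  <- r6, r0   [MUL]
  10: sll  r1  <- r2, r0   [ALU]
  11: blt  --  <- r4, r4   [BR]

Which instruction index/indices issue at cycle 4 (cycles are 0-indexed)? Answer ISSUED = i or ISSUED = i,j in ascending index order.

t=0 i0,i1:and.ALU st.MEM ; dual
t=1 i2:mul.MUL ; WAW r2
t=2 i3,i4:or.ALU blt.BR ; dual
t=3 i5:ld.MEM ; no-port MEM/BR
t=4 i6,i7:bne.BR or.ALU ; dual
t=5 i8,i9:sub.ALU mulh.MUL ; dual
t=6 i10,i11:sll.ALU blt.BR ; dual

ISSUED = 6,7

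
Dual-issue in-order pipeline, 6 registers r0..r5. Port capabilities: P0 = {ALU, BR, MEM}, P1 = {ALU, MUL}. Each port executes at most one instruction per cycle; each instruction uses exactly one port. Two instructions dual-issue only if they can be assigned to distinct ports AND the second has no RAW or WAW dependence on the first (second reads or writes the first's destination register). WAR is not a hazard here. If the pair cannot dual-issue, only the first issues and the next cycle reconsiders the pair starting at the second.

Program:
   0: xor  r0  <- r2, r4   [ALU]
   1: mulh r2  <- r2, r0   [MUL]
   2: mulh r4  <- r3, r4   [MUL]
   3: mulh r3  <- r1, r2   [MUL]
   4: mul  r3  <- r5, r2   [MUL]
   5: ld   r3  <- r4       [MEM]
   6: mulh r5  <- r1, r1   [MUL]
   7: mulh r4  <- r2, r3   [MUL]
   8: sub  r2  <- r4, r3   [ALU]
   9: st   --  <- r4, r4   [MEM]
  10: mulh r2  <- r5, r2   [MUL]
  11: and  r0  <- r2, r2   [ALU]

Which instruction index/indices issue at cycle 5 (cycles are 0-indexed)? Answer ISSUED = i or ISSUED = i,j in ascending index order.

c0: i0 xor.ALU  RAW r0
c1: i1 mulh.MUL  no-port MUL/MUL
c2: i2 mulh.MUL  no-port MUL/MUL
c3: i3 mulh.MUL  no-port MUL/MUL
c4: i4 mul.MUL  WAW r3
c5: i5/i6 ld.MEM+mulh.MUL  dual
c6: i7 mulh.MUL  RAW r4
c7: i8/i9 sub.ALU+st.MEM  dual
c8: i10 mulh.MUL  RAW r2
c9: i11 and.ALU  tail

ISSUED = 5,6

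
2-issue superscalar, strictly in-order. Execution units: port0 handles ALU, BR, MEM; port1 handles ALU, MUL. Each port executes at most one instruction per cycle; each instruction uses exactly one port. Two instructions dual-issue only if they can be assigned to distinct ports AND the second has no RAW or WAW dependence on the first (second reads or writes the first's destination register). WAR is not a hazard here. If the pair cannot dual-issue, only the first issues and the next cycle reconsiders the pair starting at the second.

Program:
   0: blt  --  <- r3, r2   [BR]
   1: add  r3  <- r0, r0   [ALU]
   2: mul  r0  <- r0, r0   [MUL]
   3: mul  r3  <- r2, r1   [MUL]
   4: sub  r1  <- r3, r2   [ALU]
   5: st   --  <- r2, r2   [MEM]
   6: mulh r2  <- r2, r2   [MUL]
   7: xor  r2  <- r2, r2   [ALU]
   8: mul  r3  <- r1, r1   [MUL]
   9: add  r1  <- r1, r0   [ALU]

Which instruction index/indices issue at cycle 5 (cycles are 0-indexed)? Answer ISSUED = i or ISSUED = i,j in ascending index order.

ISSUED = 7,8

  cy0 -> i0&i1 (blt;add) 2-wide
  cy1 -> i2 (mul) no-port MUL/MUL
  cy2 -> i3 (mul) RAW r3
  cy3 -> i4&i5 (sub;st) 2-wide
  cy4 -> i6 (mulh) RAW+WAW r2
  cy5 -> i7&i8 (xor;mul) 2-wide
  cy6 -> i9 (add) tail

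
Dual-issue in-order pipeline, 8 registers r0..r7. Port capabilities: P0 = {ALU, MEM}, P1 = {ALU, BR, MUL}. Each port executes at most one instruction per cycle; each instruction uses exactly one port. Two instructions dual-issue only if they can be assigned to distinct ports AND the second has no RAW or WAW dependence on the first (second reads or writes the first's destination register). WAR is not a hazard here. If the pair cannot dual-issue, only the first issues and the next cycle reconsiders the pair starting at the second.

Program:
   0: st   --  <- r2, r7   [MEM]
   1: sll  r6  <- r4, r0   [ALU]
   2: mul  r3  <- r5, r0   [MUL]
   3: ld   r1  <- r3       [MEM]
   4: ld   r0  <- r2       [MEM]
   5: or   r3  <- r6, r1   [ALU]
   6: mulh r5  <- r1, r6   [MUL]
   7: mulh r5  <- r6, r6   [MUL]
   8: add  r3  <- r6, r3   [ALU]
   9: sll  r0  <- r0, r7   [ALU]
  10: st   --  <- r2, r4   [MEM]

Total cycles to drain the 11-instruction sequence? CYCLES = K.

[0] i0,i1  st;sll  -- 2-wide
[1] i2  mul  -- RAW r3
[2] i3  ld  -- no-port MEM/MEM
[3] i4,i5  ld;or  -- 2-wide
[4] i6  mulh  -- no-port MUL/MUL
[5] i7,i8  mulh;add  -- 2-wide
[6] i9,i10  sll;st  -- 2-wide

CYCLES = 7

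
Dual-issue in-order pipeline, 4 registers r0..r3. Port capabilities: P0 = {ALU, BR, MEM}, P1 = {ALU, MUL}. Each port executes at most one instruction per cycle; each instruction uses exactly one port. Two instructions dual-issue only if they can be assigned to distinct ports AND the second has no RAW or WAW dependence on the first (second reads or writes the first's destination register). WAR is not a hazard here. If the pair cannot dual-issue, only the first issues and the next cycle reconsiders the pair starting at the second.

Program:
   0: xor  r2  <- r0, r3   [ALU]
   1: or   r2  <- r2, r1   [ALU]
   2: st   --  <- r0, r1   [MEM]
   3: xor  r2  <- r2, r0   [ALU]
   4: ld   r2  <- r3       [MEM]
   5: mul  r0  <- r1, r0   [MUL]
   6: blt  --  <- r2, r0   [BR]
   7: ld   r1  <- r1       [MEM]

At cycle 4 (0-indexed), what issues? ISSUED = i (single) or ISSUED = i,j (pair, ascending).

  cy0 -> i0 (xor.ALU) RAW+WAW r2
  cy1 -> i1+i2 (or.ALU/st.MEM) pair
  cy2 -> i3 (xor.ALU) WAW r2
  cy3 -> i4+i5 (ld.MEM/mul.MUL) pair
  cy4 -> i6 (blt.BR) no-port BR/MEM
  cy5 -> i7 (ld.MEM) tail

ISSUED = 6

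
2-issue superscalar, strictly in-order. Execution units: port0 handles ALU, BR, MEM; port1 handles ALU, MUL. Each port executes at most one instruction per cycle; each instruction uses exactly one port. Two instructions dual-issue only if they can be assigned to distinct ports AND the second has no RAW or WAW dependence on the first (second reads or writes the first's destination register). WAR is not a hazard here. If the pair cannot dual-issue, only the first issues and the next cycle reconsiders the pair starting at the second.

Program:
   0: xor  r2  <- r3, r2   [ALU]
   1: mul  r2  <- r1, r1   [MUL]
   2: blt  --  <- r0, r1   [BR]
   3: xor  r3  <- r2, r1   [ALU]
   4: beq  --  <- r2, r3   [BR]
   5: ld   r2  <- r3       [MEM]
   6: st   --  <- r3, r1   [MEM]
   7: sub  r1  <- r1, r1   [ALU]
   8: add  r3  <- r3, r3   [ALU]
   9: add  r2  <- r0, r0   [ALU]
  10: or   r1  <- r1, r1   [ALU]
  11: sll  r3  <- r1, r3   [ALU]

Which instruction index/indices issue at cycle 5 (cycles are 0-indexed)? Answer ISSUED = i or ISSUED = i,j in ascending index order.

t=0 i0:xor.ALU ; WAW r2
t=1 i1/i2:mul.MUL blt.BR ; dual
t=2 i3:xor.ALU ; RAW r3
t=3 i4:beq.BR ; no-port BR/MEM
t=4 i5:ld.MEM ; no-port MEM/MEM
t=5 i6/i7:st.MEM sub.ALU ; dual
t=6 i8/i9:add.ALU add.ALU ; dual
t=7 i10:or.ALU ; RAW r1
t=8 i11:sll.ALU ; tail

ISSUED = 6,7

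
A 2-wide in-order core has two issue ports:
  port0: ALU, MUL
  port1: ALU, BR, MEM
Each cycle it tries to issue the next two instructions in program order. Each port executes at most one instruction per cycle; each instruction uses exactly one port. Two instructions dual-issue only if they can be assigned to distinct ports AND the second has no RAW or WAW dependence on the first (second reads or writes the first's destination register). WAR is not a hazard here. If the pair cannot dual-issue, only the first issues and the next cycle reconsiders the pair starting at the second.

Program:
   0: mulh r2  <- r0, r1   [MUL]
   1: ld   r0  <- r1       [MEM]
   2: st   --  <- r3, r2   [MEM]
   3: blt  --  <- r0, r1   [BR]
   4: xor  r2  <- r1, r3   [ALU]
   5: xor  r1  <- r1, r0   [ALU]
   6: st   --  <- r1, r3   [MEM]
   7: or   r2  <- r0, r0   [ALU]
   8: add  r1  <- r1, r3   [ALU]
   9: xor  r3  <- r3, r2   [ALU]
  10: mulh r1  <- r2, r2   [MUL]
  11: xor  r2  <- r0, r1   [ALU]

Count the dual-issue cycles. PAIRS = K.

  cy0 -> i0+i1 (mulh;ld) pair
  cy1 -> i2 (st) no-port MEM/BR
  cy2 -> i3+i4 (blt;xor) pair
  cy3 -> i5 (xor) RAW r1
  cy4 -> i6+i7 (st;or) pair
  cy5 -> i8+i9 (add;xor) pair
  cy6 -> i10 (mulh) RAW r1
  cy7 -> i11 (xor) tail

PAIRS = 4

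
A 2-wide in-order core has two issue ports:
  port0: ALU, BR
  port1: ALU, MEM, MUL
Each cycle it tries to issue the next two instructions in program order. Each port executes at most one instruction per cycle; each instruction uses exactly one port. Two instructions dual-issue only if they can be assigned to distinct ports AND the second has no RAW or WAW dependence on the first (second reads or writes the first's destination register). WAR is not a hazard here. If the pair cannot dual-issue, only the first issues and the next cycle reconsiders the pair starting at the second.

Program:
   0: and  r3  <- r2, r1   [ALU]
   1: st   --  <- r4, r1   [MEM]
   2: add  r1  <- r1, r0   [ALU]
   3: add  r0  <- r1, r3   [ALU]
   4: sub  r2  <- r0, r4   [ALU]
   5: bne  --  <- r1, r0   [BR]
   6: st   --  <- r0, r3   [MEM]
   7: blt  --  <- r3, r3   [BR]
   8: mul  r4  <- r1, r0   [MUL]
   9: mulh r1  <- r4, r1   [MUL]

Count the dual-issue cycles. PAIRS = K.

  cy0 -> i0&i1 (and.ALU;st.MEM) pair
  cy1 -> i2 (add.ALU) RAW r1
  cy2 -> i3 (add.ALU) RAW r0
  cy3 -> i4&i5 (sub.ALU;bne.BR) pair
  cy4 -> i6&i7 (st.MEM;blt.BR) pair
  cy5 -> i8 (mul.MUL) no-port MUL/MUL
  cy6 -> i9 (mulh.MUL) tail

PAIRS = 3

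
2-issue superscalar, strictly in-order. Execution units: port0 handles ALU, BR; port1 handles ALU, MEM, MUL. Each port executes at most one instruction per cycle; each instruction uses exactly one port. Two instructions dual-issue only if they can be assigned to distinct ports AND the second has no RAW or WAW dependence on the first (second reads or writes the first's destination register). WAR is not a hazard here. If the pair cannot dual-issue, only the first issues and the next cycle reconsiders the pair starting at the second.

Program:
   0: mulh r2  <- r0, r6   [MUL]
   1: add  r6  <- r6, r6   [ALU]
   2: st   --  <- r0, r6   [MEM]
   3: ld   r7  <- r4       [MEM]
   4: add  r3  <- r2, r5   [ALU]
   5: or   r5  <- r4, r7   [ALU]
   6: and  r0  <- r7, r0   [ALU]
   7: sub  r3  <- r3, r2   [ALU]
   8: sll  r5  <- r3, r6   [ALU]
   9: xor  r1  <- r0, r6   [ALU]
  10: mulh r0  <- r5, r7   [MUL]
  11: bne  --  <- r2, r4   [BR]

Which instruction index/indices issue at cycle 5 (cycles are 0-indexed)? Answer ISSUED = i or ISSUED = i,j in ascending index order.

0. mulh;add @i0&i1  | pair
1. st @i2  | no-port MEM/MEM
2. ld;add @i3&i4  | pair
3. or;and @i5&i6  | pair
4. sub @i7  | RAW r3
5. sll;xor @i8&i9  | pair
6. mulh;bne @i10&i11  | pair

ISSUED = 8,9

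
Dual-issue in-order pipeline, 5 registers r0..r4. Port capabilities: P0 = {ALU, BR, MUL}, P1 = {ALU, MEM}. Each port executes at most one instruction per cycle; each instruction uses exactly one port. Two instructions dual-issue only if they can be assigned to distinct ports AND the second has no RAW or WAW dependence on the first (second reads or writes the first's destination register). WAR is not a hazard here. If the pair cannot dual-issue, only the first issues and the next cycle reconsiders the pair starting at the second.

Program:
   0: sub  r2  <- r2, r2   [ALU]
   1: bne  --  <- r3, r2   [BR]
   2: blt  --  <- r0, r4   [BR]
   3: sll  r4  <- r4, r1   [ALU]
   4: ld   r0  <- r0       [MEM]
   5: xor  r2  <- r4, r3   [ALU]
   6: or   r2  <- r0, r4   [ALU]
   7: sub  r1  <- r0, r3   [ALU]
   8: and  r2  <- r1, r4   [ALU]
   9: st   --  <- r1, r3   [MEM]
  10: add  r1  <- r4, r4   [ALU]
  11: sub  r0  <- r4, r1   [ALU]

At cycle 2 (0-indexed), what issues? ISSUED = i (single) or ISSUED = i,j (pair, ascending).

ISSUED = 2,3

[0] i0  sub.ALU  -- RAW r2
[1] i1  bne.BR  -- no-port BR/BR
[2] i2&i3  blt.BR;sll.ALU  -- 2-wide
[3] i4&i5  ld.MEM;xor.ALU  -- 2-wide
[4] i6&i7  or.ALU;sub.ALU  -- 2-wide
[5] i8&i9  and.ALU;st.MEM  -- 2-wide
[6] i10  add.ALU  -- RAW r1
[7] i11  sub.ALU  -- tail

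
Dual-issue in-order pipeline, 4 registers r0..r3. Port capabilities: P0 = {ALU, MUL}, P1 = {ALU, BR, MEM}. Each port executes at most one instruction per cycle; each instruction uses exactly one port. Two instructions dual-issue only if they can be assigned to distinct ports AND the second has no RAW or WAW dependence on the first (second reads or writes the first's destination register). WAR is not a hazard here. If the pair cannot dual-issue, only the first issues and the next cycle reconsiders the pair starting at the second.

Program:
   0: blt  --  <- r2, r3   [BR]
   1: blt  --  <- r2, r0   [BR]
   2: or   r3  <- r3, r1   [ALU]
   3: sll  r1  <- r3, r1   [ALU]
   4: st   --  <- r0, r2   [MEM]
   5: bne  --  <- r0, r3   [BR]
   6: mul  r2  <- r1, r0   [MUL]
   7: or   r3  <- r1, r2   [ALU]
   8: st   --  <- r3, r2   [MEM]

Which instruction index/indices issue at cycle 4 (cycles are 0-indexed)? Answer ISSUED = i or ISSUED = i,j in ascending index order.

ISSUED = 7

t=0 i0:blt ; no-port BR/BR
t=1 i1&i2:blt+or ; pair
t=2 i3&i4:sll+st ; pair
t=3 i5&i6:bne+mul ; pair
t=4 i7:or ; RAW r3
t=5 i8:st ; tail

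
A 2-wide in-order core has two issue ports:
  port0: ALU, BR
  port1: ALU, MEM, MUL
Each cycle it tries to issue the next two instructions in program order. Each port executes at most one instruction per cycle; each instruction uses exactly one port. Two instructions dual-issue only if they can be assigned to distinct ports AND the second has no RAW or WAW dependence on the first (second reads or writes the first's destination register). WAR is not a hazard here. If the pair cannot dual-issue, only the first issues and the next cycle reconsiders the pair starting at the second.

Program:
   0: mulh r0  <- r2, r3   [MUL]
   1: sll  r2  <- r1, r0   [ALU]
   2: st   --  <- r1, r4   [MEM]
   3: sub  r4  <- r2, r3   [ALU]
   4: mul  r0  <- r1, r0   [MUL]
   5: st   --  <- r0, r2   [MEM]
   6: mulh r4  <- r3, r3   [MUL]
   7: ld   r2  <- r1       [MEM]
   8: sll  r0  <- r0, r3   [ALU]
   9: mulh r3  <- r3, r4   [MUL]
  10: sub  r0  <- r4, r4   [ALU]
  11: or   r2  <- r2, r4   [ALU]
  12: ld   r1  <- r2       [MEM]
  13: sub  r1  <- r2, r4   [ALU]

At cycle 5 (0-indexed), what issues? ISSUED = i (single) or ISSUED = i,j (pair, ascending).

ISSUED = 7,8

0. mulh.MUL @i0  | RAW r0
1. sll.ALU;st.MEM @i1/i2  | pair
2. sub.ALU;mul.MUL @i3/i4  | pair
3. st.MEM @i5  | no-port MEM/MUL
4. mulh.MUL @i6  | no-port MUL/MEM
5. ld.MEM;sll.ALU @i7/i8  | pair
6. mulh.MUL;sub.ALU @i9/i10  | pair
7. or.ALU @i11  | RAW r2
8. ld.MEM @i12  | WAW r1
9. sub.ALU @i13  | tail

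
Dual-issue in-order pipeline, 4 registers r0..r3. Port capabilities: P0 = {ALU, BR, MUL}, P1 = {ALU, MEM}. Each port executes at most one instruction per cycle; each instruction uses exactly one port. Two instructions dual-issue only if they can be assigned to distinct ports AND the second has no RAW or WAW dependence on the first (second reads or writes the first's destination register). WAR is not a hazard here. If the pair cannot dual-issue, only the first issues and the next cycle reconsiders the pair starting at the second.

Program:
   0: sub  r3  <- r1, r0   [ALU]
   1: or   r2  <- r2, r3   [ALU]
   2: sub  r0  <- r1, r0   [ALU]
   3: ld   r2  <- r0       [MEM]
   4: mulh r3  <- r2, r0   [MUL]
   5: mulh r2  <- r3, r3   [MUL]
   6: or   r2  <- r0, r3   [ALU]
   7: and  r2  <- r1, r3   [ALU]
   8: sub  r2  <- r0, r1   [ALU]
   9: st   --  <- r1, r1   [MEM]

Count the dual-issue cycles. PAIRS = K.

PAIRS = 2

#0 head=0: sub.ALU i0 RAW r3
#1 head=1: or.ALU;sub.ALU i1+i2 dual
#2 head=3: ld.MEM i3 RAW r2
#3 head=4: mulh.MUL i4 no-port MUL/MUL
#4 head=5: mulh.MUL i5 WAW r2
#5 head=6: or.ALU i6 WAW r2
#6 head=7: and.ALU i7 WAW r2
#7 head=8: sub.ALU;st.MEM i8+i9 dual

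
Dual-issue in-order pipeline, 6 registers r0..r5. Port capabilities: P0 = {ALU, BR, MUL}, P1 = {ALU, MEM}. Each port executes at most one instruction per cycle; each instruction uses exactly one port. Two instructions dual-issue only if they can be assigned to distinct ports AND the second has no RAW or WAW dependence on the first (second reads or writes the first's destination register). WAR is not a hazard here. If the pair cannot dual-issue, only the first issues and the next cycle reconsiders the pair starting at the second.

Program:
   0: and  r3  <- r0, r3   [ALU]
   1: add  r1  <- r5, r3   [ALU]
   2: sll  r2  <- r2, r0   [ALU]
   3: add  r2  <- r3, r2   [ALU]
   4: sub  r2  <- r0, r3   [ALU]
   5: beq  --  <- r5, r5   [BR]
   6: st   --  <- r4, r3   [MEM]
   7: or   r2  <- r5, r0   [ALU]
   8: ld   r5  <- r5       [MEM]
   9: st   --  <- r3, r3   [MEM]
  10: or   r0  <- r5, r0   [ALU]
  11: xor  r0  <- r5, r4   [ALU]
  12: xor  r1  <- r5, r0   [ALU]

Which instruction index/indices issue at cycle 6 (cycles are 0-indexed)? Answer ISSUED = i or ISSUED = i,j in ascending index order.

  cy0 -> i0 (and) RAW r3
  cy1 -> i1+i2 (add/sll) dual
  cy2 -> i3 (add) WAW r2
  cy3 -> i4+i5 (sub/beq) dual
  cy4 -> i6+i7 (st/or) dual
  cy5 -> i8 (ld) no-port MEM/MEM
  cy6 -> i9+i10 (st/or) dual
  cy7 -> i11 (xor) RAW r0
  cy8 -> i12 (xor) tail

ISSUED = 9,10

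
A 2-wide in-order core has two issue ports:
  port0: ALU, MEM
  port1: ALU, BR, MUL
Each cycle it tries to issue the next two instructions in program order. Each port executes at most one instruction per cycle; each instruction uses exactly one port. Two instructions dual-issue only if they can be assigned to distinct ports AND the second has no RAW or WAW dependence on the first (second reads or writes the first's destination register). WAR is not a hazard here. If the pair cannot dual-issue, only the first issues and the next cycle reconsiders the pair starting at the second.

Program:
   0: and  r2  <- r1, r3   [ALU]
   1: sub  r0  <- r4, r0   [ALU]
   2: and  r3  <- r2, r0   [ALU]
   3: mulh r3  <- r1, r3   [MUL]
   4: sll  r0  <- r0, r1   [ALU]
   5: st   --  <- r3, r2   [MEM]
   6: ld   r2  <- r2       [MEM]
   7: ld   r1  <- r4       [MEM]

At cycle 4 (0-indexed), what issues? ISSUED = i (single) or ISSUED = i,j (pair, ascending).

#0 head=0: and.ALU;sub.ALU i0/i1 2-wide
#1 head=2: and.ALU i2 RAW+WAW r3
#2 head=3: mulh.MUL;sll.ALU i3/i4 2-wide
#3 head=5: st.MEM i5 no-port MEM/MEM
#4 head=6: ld.MEM i6 no-port MEM/MEM
#5 head=7: ld.MEM i7 tail

ISSUED = 6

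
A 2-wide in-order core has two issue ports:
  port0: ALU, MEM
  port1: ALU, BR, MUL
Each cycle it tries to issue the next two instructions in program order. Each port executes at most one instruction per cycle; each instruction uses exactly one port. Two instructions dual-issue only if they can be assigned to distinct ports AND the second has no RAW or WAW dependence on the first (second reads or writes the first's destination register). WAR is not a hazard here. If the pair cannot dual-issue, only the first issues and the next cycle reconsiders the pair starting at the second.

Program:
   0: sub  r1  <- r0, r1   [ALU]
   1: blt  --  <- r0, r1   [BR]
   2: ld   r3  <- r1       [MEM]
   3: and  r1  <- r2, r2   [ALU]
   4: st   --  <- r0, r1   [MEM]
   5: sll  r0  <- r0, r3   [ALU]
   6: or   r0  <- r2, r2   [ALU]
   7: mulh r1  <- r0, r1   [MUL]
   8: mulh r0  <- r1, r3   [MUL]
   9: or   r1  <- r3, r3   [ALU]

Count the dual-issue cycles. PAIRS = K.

PAIRS = 3

#0 head=0: sub.ALU i0 RAW r1
#1 head=1: blt.BR+ld.MEM i1,i2 dual
#2 head=3: and.ALU i3 RAW r1
#3 head=4: st.MEM+sll.ALU i4,i5 dual
#4 head=6: or.ALU i6 RAW r0
#5 head=7: mulh.MUL i7 no-port MUL/MUL
#6 head=8: mulh.MUL+or.ALU i8,i9 dual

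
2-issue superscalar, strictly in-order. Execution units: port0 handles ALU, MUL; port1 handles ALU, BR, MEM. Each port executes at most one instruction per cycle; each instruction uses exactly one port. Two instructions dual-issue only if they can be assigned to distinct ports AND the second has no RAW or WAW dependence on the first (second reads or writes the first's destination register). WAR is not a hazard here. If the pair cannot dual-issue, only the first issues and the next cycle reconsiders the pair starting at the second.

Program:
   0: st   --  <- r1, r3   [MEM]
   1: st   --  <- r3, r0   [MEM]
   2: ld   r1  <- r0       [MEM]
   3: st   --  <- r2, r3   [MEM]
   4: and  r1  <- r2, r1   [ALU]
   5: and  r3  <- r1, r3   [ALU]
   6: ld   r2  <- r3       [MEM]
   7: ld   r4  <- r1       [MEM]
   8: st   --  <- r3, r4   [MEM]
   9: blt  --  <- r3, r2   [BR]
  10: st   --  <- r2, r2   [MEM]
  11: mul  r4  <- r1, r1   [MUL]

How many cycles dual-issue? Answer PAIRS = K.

PAIRS = 2

c0: i0 st  no-port MEM/MEM
c1: i1 st  no-port MEM/MEM
c2: i2 ld  no-port MEM/MEM
c3: i3,i4 st+and  2-wide
c4: i5 and  RAW r3
c5: i6 ld  no-port MEM/MEM
c6: i7 ld  no-port MEM/MEM
c7: i8 st  no-port MEM/BR
c8: i9 blt  no-port BR/MEM
c9: i10,i11 st+mul  2-wide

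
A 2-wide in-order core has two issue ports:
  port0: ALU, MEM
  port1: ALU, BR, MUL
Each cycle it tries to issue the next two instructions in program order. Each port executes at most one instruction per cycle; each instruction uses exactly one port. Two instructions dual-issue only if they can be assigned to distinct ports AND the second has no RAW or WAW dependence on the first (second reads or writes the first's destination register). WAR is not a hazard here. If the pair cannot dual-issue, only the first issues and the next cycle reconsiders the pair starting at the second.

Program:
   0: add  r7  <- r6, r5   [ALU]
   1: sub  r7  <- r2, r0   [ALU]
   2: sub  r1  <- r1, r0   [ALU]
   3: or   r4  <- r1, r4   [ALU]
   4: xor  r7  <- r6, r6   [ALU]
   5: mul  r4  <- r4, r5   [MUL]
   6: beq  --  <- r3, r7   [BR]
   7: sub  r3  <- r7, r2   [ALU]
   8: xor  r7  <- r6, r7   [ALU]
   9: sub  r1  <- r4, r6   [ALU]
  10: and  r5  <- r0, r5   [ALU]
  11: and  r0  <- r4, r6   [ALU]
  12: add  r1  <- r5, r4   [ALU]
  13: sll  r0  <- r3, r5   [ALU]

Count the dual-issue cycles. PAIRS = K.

c0: i0 add.ALU  WAW r7
c1: i1&i2 sub.ALU+sub.ALU  pair
c2: i3&i4 or.ALU+xor.ALU  pair
c3: i5 mul.MUL  no-port MUL/BR
c4: i6&i7 beq.BR+sub.ALU  pair
c5: i8&i9 xor.ALU+sub.ALU  pair
c6: i10&i11 and.ALU+and.ALU  pair
c7: i12&i13 add.ALU+sll.ALU  pair

PAIRS = 6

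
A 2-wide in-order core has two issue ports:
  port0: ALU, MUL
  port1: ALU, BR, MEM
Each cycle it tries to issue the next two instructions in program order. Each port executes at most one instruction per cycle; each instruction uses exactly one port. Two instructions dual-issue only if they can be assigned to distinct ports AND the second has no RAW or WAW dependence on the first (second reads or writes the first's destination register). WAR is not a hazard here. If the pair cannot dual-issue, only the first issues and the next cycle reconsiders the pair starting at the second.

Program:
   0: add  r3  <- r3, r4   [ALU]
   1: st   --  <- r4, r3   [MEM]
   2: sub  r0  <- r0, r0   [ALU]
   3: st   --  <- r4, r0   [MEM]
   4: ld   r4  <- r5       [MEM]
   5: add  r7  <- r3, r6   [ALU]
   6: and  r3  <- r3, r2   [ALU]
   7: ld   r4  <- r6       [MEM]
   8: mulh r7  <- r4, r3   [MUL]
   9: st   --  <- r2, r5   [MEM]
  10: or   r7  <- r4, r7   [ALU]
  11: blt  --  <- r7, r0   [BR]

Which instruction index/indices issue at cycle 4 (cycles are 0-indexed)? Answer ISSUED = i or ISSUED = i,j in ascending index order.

#0 head=0: add.ALU i0 RAW r3
#1 head=1: st.MEM sub.ALU i1/i2 dual
#2 head=3: st.MEM i3 no-port MEM/MEM
#3 head=4: ld.MEM add.ALU i4/i5 dual
#4 head=6: and.ALU ld.MEM i6/i7 dual
#5 head=8: mulh.MUL st.MEM i8/i9 dual
#6 head=10: or.ALU i10 RAW r7
#7 head=11: blt.BR i11 tail

ISSUED = 6,7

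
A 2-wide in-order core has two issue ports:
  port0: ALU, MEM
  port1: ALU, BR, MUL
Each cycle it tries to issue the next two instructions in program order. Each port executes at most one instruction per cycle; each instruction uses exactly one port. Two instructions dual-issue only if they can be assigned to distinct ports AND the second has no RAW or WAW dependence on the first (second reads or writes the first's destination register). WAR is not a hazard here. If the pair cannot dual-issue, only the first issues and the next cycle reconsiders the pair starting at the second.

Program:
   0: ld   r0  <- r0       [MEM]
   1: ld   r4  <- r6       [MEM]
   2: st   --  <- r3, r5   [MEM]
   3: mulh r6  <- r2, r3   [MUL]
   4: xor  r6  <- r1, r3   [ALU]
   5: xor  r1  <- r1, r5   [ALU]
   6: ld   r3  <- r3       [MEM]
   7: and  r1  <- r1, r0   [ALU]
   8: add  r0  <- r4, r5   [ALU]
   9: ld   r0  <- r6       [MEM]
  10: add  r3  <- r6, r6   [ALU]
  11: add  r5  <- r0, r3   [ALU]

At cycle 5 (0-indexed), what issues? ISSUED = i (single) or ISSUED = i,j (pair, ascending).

#0 head=0: ld.MEM i0 no-port MEM/MEM
#1 head=1: ld.MEM i1 no-port MEM/MEM
#2 head=2: st.MEM;mulh.MUL i2,i3 dual
#3 head=4: xor.ALU;xor.ALU i4,i5 dual
#4 head=6: ld.MEM;and.ALU i6,i7 dual
#5 head=8: add.ALU i8 WAW r0
#6 head=9: ld.MEM;add.ALU i9,i10 dual
#7 head=11: add.ALU i11 tail

ISSUED = 8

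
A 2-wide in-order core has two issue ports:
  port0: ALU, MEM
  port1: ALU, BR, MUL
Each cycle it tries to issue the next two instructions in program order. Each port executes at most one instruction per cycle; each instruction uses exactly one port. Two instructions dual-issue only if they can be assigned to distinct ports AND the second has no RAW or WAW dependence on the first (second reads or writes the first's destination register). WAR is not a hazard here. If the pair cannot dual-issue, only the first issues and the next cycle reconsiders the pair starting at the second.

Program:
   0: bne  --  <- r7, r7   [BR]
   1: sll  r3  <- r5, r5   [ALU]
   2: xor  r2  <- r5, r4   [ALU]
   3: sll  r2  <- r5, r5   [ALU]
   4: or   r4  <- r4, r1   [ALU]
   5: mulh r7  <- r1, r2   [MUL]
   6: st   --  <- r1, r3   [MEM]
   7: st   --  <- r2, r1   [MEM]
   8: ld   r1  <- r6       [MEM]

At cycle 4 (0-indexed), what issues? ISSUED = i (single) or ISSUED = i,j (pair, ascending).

#0 head=0: bne.BR+sll.ALU i0&i1 dual
#1 head=2: xor.ALU i2 WAW r2
#2 head=3: sll.ALU+or.ALU i3&i4 dual
#3 head=5: mulh.MUL+st.MEM i5&i6 dual
#4 head=7: st.MEM i7 no-port MEM/MEM
#5 head=8: ld.MEM i8 tail

ISSUED = 7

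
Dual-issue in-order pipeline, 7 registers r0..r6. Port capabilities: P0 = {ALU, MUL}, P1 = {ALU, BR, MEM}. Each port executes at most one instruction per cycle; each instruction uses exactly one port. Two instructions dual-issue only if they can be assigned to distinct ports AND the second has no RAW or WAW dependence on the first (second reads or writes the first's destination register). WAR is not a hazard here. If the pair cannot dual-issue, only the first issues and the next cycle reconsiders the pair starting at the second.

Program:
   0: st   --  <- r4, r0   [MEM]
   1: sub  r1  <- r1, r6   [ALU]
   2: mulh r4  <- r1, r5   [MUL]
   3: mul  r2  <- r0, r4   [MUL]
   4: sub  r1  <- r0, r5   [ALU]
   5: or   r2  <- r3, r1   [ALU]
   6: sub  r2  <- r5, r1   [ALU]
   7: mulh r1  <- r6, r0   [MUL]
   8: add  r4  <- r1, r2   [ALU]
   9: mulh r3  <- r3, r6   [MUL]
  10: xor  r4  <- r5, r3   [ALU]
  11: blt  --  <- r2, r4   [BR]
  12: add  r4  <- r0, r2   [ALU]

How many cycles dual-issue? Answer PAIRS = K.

#0 head=0: st.MEM/sub.ALU i0&i1 pair
#1 head=2: mulh.MUL i2 no-port MUL/MUL
#2 head=3: mul.MUL/sub.ALU i3&i4 pair
#3 head=5: or.ALU i5 WAW r2
#4 head=6: sub.ALU/mulh.MUL i6&i7 pair
#5 head=8: add.ALU/mulh.MUL i8&i9 pair
#6 head=10: xor.ALU i10 RAW r4
#7 head=11: blt.BR/add.ALU i11&i12 pair

PAIRS = 5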